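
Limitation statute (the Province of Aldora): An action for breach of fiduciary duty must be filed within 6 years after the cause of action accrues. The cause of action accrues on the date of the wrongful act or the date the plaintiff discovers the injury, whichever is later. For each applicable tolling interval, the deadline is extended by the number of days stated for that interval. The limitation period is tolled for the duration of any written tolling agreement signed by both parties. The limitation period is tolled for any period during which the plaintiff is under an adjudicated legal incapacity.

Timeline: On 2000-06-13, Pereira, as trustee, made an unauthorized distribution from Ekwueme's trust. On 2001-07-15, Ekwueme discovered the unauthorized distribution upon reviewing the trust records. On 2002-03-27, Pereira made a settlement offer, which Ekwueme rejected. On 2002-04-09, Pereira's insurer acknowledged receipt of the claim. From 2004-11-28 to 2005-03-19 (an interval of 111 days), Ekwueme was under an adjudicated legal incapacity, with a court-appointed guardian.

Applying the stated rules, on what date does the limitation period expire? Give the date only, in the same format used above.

Because discovery on 2001-07-15 post-dates the 2000-06-13 act, accrual under the later-of rule falls on 2001-07-15.
Adding the 6 years base period to 2001-07-15 gives a deadline of 2007-07-15, before any tolling.
The period was tolled for 111 days by the plaintiff's legal incapacity (2004-11-28 to 2005-03-19), pushing the deadline to 2007-11-03.
None of the other events listed affects the running of the period under the stated rules.

2007-11-03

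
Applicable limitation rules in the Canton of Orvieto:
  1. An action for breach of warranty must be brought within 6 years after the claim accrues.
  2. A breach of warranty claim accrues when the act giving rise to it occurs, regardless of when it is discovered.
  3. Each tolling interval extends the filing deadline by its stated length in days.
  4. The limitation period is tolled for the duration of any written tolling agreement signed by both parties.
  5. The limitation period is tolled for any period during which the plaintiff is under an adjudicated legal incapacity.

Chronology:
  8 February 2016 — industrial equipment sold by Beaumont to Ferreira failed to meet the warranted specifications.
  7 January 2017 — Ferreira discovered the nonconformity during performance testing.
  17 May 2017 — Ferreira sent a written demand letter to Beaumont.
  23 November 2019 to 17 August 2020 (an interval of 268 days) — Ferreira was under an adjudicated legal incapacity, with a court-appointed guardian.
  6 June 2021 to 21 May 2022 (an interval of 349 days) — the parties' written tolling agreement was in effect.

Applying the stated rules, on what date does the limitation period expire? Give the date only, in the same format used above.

The claim accrued on 8 February 2016, when the wrongful act occurred; under the stated occurrence rule the 7 January 2017 discovery does not delay accrual.
The untolled deadline — 6 years after 8 February 2016 — is 8 February 2022.
The period was tolled for 268 days by the plaintiff's legal incapacity (23 November 2019 to 17 August 2020), pushing the deadline to 3 November 2022.
The period was tolled for 349 days by the written tolling agreement (6 June 2021 to 21 May 2022), pushing the deadline to 18 October 2023.
Nothing else in the chronology tolls or restarts the period.

18 October 2023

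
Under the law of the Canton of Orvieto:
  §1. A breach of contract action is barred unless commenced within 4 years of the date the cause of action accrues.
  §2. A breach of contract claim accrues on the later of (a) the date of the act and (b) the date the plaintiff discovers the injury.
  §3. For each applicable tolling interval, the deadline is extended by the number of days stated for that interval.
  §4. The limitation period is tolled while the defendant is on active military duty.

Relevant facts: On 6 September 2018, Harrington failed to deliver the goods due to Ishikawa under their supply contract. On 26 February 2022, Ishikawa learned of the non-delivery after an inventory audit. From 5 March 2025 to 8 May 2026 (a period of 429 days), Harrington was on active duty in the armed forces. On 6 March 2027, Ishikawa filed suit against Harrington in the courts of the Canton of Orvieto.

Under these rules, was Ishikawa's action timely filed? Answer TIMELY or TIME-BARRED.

Taking the later of the act (6 September 2018) and discovery (26 February 2022), the claim accrued on 26 February 2022.
Adding the 4 years base period to 26 February 2022 gives a deadline of 26 February 2026, before any tolling.
Because the defendant's active military service ran from 5 March 2025 to 8 May 2026, the deadline is extended by 429 days to 1 May 2027.
Ishikawa filed on 6 March 2027, before the 1 May 2027 deadline, so the action is timely.

TIMELY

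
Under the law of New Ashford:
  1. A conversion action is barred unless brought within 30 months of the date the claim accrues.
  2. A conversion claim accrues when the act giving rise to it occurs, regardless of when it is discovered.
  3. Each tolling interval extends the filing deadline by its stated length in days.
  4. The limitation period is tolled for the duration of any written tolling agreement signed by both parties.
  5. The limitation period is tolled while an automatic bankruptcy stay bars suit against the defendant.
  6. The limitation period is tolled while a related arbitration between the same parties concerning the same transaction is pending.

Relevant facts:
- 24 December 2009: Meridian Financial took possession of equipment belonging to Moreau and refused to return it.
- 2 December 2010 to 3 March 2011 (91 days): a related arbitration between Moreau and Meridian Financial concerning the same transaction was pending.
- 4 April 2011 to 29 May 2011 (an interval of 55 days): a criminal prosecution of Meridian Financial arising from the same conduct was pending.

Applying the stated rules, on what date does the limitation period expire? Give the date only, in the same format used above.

The claim accrued on 24 December 2009, when the wrongful act occurred.
The untolled deadline — 30 months after 24 December 2009 — is 24 June 2012.
The period was tolled for 91 days by the pending related arbitration (2 December 2010 to 3 March 2011), pushing the deadline to 23 September 2012.
Although a criminal prosecution ran from 4 April 2011 to 29 May 2011, the stated rules do not make that a tolling event, so it is disregarded.

23 September 2012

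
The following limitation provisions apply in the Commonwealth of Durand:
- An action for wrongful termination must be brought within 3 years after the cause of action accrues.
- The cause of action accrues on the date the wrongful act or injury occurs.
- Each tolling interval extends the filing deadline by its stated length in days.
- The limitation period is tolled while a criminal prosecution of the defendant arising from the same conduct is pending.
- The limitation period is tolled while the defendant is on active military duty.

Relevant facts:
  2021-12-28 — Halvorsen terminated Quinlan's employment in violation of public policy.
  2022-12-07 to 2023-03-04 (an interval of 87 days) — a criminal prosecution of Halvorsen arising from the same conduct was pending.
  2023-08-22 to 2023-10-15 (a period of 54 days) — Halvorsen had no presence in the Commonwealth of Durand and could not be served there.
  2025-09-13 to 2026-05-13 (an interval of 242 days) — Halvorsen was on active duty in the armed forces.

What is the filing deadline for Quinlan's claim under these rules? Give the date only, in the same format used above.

2025-03-25

The claim accrued on 2021-12-28, when the wrongful act occurred.
The untolled deadline — 3 years after 2021-12-28 — is 2024-12-28.
The period was tolled for 87 days by the pending criminal prosecution (2022-12-07 to 2023-03-04), pushing the deadline to 2025-03-25.
The defendant's active military service from 2025-09-13 to 2026-05-13 began after the period had already run on 2025-03-25, so it has no tolling effect.
Although the defendant's absence ran from 2023-08-22 to 2023-10-15, the stated rules do not make that a tolling event, so it is disregarded.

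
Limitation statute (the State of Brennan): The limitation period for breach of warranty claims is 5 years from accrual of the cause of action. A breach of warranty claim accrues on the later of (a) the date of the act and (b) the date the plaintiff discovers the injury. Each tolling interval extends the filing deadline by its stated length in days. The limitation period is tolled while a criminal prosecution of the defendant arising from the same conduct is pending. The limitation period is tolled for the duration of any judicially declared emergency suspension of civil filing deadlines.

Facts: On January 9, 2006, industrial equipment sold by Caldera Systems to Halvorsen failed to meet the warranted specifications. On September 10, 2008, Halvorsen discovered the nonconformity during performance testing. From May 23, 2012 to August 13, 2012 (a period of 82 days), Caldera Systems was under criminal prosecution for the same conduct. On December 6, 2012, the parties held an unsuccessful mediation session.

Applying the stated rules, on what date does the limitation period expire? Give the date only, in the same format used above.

The claim accrued on September 10, 2008 — the later of the January 9, 2006 act and the September 10, 2008 discovery.
The untolled deadline — 5 years after September 10, 2008 — is September 10, 2013.
Because the pending criminal prosecution ran from May 23, 2012 to August 13, 2012, the deadline is extended by 82 days to December 1, 2013.
None of the other events listed affects the running of the period under the stated rules.

December 1, 2013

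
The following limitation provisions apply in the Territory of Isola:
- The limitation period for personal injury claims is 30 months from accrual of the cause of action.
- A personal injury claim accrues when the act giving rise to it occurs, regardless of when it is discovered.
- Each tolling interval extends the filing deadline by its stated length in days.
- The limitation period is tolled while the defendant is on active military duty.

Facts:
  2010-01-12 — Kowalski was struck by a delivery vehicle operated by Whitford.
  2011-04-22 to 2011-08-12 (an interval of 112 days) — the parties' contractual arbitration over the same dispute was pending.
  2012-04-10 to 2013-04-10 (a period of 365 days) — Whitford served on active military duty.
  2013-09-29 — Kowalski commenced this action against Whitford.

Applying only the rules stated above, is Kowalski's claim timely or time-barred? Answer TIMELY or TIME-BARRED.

TIME-BARRED

The limitation period began to run on 2010-01-12.
Adding the 30 months base period to 2010-01-12 gives a deadline of 2012-07-12, before any tolling.
The defendant's active military service from 2012-04-10 to 2013-04-10 tolled the period for 365 days, extending the deadline to 2013-07-12.
No stated provision tolls the period for a pending arbitration, so the interval from 2011-04-22 to 2011-08-12 has no effect on the deadline.
The 2013-09-29 filing falls after the 2013-07-12 deadline; the claim is time-barred.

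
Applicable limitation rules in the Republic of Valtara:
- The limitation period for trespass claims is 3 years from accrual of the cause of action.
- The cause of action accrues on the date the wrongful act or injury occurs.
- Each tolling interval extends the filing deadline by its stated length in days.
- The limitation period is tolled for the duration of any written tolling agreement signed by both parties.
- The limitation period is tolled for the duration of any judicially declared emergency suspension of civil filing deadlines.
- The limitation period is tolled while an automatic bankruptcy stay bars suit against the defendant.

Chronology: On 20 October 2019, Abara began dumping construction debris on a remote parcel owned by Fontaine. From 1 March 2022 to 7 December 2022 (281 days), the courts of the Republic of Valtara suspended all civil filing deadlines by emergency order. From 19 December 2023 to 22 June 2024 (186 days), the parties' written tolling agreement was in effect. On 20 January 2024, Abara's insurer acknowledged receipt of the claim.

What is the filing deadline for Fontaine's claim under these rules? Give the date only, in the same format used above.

The cause of action accrued on 20 October 2019, the date of the act.
The untolled deadline — 3 years after 20 October 2019 — is 20 October 2022.
The period was tolled for 281 days by the emergency suspension of filing deadlines (1 March 2022 to 7 December 2022), pushing the deadline to 28 July 2023.
By the time the written tolling agreement began on 19 December 2023, the limitation period had already expired on 28 July 2023; that interval cannot revive it.
Nothing else in the chronology tolls or restarts the period.

28 July 2023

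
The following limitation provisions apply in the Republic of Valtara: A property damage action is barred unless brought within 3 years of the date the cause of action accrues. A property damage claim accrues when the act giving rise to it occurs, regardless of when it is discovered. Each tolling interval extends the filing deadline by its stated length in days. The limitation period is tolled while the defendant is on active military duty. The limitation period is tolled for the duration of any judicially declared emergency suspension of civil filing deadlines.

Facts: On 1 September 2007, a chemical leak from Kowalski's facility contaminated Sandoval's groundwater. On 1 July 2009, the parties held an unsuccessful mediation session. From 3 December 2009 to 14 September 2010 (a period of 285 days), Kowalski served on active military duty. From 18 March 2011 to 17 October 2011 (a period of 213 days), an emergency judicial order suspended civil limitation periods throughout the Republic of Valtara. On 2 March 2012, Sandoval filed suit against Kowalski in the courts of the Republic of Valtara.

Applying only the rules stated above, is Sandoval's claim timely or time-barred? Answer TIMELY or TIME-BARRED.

The limitation period began to run on 1 September 2007.
3 years from 1 September 2007 is 1 September 2010.
The period was tolled for 285 days by the defendant's active military service (3 December 2009 to 14 September 2010), pushing the deadline to 13 June 2011.
Because the emergency suspension of filing deadlines ran from 18 March 2011 to 17 October 2011, the deadline is extended by 213 days to 12 January 2012.
The other events in the timeline have no effect on the limitation period under the stated rules.
Filing on 2 March 2012 missed the 12 January 2012 deadline — the action is time-barred.

TIME-BARRED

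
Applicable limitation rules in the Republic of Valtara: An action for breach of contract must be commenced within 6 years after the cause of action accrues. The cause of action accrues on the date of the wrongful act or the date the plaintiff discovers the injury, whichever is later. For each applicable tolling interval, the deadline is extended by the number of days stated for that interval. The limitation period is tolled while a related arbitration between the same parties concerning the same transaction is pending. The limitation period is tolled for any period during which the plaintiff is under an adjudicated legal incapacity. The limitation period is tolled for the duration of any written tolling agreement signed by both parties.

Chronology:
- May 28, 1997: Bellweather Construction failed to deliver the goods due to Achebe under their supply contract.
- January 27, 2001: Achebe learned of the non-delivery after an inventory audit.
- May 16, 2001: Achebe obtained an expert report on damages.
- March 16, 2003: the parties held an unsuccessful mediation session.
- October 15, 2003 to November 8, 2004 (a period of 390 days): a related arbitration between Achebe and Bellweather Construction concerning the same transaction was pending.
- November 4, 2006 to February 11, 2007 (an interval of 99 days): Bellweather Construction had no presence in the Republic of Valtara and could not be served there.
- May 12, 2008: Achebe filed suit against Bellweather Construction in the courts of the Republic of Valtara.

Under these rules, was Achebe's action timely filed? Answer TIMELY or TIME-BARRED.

Taking the later of the act (May 28, 1997) and discovery (January 27, 2001), the claim accrued on January 27, 2001.
The untolled deadline — 6 years after January 27, 2001 — is January 27, 2007.
The pending related arbitration from October 15, 2003 to November 8, 2004 tolled the period for 390 days, extending the deadline to February 21, 2008.
The defendant's absence from the jurisdiction from November 4, 2006 to February 11, 2007 does not toll the period, because no stated rule makes the defendant's absence a tolling event.
The other events in the timeline have no effect on the limitation period under the stated rules.
Achebe filed on May 12, 2008, after the February 21, 2008 deadline, so the action is time-barred.

TIME-BARRED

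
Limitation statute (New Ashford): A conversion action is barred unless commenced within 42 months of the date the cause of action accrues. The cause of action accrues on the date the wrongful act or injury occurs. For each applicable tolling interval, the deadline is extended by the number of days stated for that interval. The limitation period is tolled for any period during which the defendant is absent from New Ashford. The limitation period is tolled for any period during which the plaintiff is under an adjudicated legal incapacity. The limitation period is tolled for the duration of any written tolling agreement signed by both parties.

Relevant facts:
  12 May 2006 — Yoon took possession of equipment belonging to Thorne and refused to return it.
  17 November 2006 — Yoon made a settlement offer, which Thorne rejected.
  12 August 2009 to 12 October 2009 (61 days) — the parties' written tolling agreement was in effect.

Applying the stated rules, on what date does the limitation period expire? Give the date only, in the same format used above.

12 January 2010

The limitation period began to run on 12 May 2006.
42 months from 12 May 2006 is 12 November 2009.
Because the written tolling agreement ran from 12 August 2009 to 12 October 2009, the deadline is extended by 61 days to 12 January 2010.
Nothing else in the chronology tolls or restarts the period.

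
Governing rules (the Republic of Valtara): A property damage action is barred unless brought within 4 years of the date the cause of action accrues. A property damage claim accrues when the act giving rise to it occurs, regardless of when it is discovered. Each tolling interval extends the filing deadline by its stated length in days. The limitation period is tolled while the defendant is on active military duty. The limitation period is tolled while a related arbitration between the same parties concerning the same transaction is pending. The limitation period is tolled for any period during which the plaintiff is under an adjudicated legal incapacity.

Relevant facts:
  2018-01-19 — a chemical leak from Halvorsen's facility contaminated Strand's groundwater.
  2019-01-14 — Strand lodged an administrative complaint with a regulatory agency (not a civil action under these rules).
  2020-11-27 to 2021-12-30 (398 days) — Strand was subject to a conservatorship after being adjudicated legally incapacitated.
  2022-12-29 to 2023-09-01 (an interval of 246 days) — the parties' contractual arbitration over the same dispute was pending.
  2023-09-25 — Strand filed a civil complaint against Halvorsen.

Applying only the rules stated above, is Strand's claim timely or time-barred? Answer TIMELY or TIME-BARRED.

TIMELY

The limitation period began to run on 2018-01-19.
4 years from 2018-01-19 is 2022-01-19.
The plaintiff's legal incapacity from 2020-11-27 to 2021-12-30 tolled the period for 398 days, extending the deadline to 2023-02-21.
Because the pending related arbitration ran from 2022-12-29 to 2023-09-01, the deadline is extended by 246 days to 2023-10-25.
Nothing else in the chronology tolls or restarts the period.
Filing on 2023-09-25 beat the 2023-10-25 deadline — the action is timely.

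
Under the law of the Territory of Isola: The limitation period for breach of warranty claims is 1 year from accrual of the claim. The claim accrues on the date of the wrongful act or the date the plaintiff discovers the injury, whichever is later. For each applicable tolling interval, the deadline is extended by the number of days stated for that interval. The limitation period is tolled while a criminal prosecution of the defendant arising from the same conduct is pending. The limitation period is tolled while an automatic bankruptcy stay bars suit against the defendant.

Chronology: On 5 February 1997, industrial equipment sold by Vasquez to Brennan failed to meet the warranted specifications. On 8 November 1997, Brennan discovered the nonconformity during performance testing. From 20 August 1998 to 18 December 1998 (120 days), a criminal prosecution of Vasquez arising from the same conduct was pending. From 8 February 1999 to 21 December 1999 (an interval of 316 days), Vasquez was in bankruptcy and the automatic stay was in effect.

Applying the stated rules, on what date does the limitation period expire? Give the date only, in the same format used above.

Because discovery on 8 November 1997 post-dates the 5 February 1997 act, accrual under the later-of rule falls on 8 November 1997.
1 year from 8 November 1997 is 8 November 1998.
The period was tolled for 120 days by the pending criminal prosecution (20 August 1998 to 18 December 1998), pushing the deadline to 8 March 1999.
The period was tolled for 316 days by the automatic bankruptcy stay (8 February 1999 to 21 December 1999), pushing the deadline to 18 January 2000.

18 January 2000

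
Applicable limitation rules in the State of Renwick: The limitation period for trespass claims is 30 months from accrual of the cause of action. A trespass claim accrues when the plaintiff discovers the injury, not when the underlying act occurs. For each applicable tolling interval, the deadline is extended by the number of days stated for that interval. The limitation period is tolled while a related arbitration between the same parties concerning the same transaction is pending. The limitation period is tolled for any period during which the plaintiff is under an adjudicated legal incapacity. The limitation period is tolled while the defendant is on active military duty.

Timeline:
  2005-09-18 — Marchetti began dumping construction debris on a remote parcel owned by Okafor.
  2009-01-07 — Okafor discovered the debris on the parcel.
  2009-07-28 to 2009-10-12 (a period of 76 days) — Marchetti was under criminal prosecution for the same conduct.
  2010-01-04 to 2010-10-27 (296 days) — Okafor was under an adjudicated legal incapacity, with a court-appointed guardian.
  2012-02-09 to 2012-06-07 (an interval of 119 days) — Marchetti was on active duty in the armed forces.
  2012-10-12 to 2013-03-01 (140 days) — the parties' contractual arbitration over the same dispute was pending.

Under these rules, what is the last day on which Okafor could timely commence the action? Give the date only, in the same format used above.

2012-08-25

Under the discovery rule, the claim accrued on 2009-01-07, when Okafor discovered the injury — not on the 2005-09-18 date of the underlying act.
Adding the 30 months base period to 2009-01-07 gives a deadline of 2011-07-07, before any tolling.
The period was tolled for 296 days by the plaintiff's legal incapacity (2010-01-04 to 2010-10-27), pushing the deadline to 2012-04-28.
Because the defendant's active military service ran from 2012-02-09 to 2012-06-07, the deadline is extended by 119 days to 2012-08-25.
The pending related arbitration from 2012-10-12 to 2013-03-01 began after the period had already run on 2012-08-25, so it has no tolling effect.
Although a criminal prosecution ran from 2009-07-28 to 2009-10-12, the stated rules do not make that a tolling event, so it is disregarded.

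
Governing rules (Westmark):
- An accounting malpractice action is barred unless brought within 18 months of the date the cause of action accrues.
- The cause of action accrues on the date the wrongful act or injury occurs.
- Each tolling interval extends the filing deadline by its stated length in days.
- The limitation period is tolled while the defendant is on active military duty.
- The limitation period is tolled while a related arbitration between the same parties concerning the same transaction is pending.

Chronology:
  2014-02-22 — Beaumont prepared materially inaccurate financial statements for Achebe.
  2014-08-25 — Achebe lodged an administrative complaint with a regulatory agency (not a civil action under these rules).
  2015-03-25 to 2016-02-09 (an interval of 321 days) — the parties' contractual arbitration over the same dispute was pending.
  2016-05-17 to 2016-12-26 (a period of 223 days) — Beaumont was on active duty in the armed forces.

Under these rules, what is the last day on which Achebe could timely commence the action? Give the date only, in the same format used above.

2017-02-16

The cause of action accrued on 2014-02-22, the date of the act.
18 months from 2014-02-22 is 2015-08-22.
The period was tolled for 321 days by the pending related arbitration (2015-03-25 to 2016-02-09), pushing the deadline to 2016-07-08.
The defendant's active military service from 2016-05-17 to 2016-12-26 tolled the period for 223 days, extending the deadline to 2017-02-16.
None of the other events listed affects the running of the period under the stated rules.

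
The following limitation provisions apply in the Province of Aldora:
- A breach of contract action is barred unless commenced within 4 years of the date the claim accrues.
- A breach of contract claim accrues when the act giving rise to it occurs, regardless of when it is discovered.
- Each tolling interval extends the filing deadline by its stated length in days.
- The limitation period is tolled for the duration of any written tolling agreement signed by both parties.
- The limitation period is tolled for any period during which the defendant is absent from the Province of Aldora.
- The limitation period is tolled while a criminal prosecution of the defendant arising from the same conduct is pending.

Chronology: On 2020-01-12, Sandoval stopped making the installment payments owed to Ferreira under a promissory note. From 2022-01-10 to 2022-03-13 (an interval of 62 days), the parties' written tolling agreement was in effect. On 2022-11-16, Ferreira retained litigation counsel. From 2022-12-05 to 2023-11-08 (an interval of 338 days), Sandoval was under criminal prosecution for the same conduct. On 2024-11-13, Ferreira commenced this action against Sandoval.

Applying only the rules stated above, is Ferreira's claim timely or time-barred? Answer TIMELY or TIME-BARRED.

The claim accrued on 2020-01-12, when the wrongful act occurred.
4 years from 2020-01-12 is 2024-01-12.
The written tolling agreement from 2022-01-10 to 2022-03-13 tolled the period for 62 days, extending the deadline to 2024-03-14.
Because the pending criminal prosecution ran from 2022-12-05 to 2023-11-08, the deadline is extended by 338 days to 2025-02-15.
The other events in the timeline have no effect on the limitation period under the stated rules.
Filing on 2024-11-13 beat the 2025-02-15 deadline — the action is timely.

TIMELY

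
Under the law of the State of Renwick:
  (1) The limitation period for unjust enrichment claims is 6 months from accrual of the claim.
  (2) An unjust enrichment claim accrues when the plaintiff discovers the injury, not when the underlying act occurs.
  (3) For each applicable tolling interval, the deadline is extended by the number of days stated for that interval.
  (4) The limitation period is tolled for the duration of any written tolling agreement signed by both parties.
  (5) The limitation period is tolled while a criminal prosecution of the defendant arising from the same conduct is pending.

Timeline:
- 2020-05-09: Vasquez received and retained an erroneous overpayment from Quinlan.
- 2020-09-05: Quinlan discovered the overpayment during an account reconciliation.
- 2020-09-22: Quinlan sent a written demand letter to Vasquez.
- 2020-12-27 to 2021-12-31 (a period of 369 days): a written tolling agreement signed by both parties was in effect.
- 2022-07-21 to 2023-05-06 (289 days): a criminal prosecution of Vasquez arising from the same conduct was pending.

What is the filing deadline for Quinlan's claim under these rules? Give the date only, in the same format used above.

2022-03-09

Accrual is tied to discovery, so the period began on 2020-09-05 rather than on 2020-05-09 when the act occurred.
Adding the 6 months base period to 2020-09-05 gives a deadline of 2021-03-05, before any tolling.
The written tolling agreement from 2020-12-27 to 2021-12-31 tolled the period for 369 days, extending the deadline to 2022-03-09.
The pending criminal prosecution from 2022-07-21 to 2023-05-06 began after the period had already run on 2022-03-09, so it has no tolling effect.
None of the other events listed affects the running of the period under the stated rules.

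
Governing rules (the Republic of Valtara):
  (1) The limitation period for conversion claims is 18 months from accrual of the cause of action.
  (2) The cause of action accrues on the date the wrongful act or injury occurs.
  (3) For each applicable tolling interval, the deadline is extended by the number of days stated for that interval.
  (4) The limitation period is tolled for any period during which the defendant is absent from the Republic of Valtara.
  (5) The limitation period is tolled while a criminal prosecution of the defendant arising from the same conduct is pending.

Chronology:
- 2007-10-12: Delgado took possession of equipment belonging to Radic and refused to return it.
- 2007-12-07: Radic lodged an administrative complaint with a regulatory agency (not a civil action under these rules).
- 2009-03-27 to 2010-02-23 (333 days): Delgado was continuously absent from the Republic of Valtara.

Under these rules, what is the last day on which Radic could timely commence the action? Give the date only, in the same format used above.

2010-03-11

The limitation period began to run on 2007-10-12.
18 months from 2007-10-12 is 2009-04-12.
Because the defendant's absence from the jurisdiction ran from 2009-03-27 to 2010-02-23, the deadline is extended by 333 days to 2010-03-11.
Nothing else in the chronology tolls or restarts the period.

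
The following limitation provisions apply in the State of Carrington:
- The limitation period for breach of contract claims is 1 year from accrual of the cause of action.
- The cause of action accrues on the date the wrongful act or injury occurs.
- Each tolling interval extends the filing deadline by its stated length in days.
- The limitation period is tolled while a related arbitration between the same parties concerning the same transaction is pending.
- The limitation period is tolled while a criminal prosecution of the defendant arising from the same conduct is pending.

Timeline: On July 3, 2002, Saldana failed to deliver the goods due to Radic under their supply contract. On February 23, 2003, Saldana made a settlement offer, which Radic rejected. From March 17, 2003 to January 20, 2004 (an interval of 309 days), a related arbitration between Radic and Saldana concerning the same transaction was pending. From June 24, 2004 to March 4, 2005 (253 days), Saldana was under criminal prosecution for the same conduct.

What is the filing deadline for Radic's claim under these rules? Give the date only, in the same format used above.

May 7, 2004

The cause of action accrued on July 3, 2002, the date of the act.
1 year from July 3, 2002 is July 3, 2003.
Because the pending related arbitration ran from March 17, 2003 to January 20, 2004, the deadline is extended by 309 days to May 7, 2004.
By the time the pending criminal prosecution began on June 24, 2004, the limitation period had already expired on May 7, 2004; that interval cannot revive it.
Nothing else in the chronology tolls or restarts the period.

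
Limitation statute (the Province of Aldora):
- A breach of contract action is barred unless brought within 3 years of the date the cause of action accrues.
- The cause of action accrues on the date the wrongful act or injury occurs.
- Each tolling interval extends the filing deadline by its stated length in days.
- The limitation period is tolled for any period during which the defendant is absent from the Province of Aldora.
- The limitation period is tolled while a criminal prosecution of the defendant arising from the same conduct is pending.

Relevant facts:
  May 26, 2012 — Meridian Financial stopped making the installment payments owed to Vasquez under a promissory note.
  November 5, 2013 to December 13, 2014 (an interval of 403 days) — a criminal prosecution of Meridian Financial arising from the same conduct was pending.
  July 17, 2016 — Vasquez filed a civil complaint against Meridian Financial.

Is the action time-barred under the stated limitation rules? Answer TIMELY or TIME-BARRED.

The claim accrued on May 26, 2012, when the wrongful act occurred.
Adding the 3 years base period to May 26, 2012 gives a deadline of May 26, 2015, before any tolling.
The pending criminal prosecution from November 5, 2013 to December 13, 2014 tolled the period for 403 days, extending the deadline to July 2, 2016.
The July 17, 2016 filing falls after the July 2, 2016 deadline; the claim is time-barred.

TIME-BARRED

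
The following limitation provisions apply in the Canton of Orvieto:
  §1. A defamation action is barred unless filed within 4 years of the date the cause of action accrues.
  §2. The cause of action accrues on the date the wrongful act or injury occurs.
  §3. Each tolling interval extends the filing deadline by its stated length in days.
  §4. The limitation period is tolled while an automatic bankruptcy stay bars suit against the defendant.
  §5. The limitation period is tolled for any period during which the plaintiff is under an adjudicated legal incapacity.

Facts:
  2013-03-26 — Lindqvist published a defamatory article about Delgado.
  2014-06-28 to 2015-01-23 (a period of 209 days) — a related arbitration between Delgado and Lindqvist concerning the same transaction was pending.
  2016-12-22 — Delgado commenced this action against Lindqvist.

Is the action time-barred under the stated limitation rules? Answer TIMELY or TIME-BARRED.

The limitation period began to run on 2013-03-26.
4 years from 2013-03-26 is 2017-03-26.
Although a pending arbitration ran from 2014-06-28 to 2015-01-23, the stated rules do not make that a tolling event, so it is disregarded.
Delgado filed on 2016-12-22, before the 2017-03-26 deadline, so the action is timely.

TIMELY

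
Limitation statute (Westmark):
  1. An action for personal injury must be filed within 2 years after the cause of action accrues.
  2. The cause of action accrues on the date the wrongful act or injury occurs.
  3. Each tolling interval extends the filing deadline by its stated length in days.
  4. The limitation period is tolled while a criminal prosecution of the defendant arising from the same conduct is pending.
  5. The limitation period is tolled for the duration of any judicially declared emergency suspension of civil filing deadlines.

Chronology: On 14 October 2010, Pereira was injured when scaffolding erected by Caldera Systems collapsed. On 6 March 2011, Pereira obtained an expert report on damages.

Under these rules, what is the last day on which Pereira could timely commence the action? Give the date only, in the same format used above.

14 October 2012

The cause of action accrued on 14 October 2010, the date of the act.
Adding the 2 years base period to 14 October 2010 gives a deadline of 14 October 2012, before any tolling.
None of the other events listed affects the running of the period under the stated rules.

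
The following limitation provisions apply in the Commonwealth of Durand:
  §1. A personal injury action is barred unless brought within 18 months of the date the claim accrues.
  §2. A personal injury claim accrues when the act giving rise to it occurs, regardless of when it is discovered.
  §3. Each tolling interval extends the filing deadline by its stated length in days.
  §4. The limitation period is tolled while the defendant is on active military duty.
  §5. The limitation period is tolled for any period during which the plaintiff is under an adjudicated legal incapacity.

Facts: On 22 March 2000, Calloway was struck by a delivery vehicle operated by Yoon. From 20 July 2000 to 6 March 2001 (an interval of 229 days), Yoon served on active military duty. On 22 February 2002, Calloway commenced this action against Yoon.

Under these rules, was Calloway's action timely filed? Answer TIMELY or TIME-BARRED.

The claim accrued on 22 March 2000, the date of the act.
Adding the 18 months base period to 22 March 2000 gives a deadline of 22 September 2001, before any tolling.
The period was tolled for 229 days by the defendant's active military service (20 July 2000 to 6 March 2001), pushing the deadline to 9 May 2002.
Filing on 22 February 2002 beat the 9 May 2002 deadline — the action is timely.

TIMELY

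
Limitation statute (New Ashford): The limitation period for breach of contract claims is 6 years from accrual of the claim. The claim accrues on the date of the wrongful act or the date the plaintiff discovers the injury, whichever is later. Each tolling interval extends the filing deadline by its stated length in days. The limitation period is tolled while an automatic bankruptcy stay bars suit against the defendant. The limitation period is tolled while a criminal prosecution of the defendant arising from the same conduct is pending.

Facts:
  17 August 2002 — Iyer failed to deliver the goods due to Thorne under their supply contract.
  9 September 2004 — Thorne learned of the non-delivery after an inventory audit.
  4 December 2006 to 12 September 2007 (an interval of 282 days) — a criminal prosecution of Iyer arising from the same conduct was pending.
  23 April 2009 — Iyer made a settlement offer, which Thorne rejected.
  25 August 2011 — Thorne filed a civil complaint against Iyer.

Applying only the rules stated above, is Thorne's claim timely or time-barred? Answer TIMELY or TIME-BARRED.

The claim accrued on 9 September 2004 — the later of the 17 August 2002 act and the 9 September 2004 discovery.
Adding the 6 years base period to 9 September 2004 gives a deadline of 9 September 2010, before any tolling.
Because the pending criminal prosecution ran from 4 December 2006 to 12 September 2007, the deadline is extended by 282 days to 18 June 2011.
None of the other events listed affects the running of the period under the stated rules.
The 25 August 2011 filing falls after the 18 June 2011 deadline; the claim is time-barred.

TIME-BARRED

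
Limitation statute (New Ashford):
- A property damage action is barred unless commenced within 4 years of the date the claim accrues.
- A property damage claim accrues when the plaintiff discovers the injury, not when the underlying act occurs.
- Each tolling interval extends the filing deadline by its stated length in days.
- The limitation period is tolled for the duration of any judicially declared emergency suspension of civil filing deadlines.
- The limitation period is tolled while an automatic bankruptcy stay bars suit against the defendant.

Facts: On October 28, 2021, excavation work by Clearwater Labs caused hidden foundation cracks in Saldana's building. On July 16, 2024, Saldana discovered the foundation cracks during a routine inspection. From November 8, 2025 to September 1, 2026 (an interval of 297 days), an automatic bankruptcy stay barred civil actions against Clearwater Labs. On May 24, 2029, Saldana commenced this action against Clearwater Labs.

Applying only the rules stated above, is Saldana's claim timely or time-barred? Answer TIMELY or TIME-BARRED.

TIME-BARRED

The claim did not accrue until Saldana discovered the injury on July 16, 2024; the October 28, 2021 act date does not start the clock under the stated rule.
Adding the 4 years base period to July 16, 2024 gives a deadline of July 16, 2028, before any tolling.
Because the automatic bankruptcy stay ran from November 8, 2025 to September 1, 2026, the deadline is extended by 297 days to May 9, 2029.
The May 24, 2029 filing falls after the May 9, 2029 deadline; the claim is time-barred.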